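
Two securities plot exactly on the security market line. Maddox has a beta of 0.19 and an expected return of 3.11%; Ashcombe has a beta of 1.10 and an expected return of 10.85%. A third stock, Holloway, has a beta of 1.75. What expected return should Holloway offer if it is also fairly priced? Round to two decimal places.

16.38%

MRP (SML slope) = (10.85% − 3.11%) / (1.10 − 0.19) = 7.74% / 0.91 = 8.5055%
R_f (intercept) = 3.11% − 0.19 × 8.5055% = 1.4940%
E(R_Holloway) = R_f + β × MRP = 1.4940% + 1.75 × 8.5055% = 16.38%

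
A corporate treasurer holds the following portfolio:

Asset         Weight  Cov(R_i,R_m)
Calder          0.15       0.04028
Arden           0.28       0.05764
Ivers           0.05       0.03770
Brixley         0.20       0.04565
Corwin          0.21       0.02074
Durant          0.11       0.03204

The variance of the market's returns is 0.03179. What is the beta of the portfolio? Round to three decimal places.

1.292

β_Calder = 0.04028 / 0.03179 = 1.2671
β_Arden = 0.05764 / 0.03179 = 1.8131
β_Ivers = 0.03770 / 0.03179 = 1.1859
β_Brixley = 0.04565 / 0.03179 = 1.4360
β_Corwin = 0.02074 / 0.03179 = 0.6524
β_Durant = 0.03204 / 0.03179 = 1.0079
β_P = Σ w_i β_i = 0.15×1.2671 + 0.28×1.8131 + 0.05×1.1859 + 0.20×1.4360 + 0.21×0.6524 + 0.11×1.0079 = 1.2921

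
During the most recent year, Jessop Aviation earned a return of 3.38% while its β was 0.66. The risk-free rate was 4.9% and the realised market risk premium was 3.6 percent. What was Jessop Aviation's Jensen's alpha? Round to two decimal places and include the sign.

-3.90%

CAPM benchmark = R_f + β(R_m − R_f) = 4.9% + 0.66 × 3.6% = 7.2760%
α = actual − benchmark = 3.38% − 7.2760% = -3.90%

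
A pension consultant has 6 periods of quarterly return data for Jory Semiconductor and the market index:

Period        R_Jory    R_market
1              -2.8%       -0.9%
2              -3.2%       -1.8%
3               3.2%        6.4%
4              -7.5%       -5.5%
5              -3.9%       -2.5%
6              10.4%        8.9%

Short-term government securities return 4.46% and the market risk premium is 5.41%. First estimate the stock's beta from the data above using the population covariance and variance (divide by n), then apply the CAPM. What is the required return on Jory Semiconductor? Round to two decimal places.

Mean R_i = (-2.8 − 3.2 + 3.2 − 7.5 − 3.9 + 10.4) / 6 = -0.6333%
Mean R_m = (-0.9 − 1.8 + 6.4 − 5.5 − 2.5 + 8.9) / 6 = 0.7667%
Σ(R_i − R̄_i)(R_m − R̄_m) = 175.2333  ⇒  Cov = 175.2333 / 6 = 29.2056
Σ(R_m − R̄_m)² = 157.1933  ⇒  Var(R_m) = 157.1933 / 6 = 26.1989
β = Cov / Var(R_m) = 29.2056 / 26.1989 = 1.1148
E(R) = R_f + β × MRP = 4.46% + 1.1148 × 5.41% = 10.49%

10.49%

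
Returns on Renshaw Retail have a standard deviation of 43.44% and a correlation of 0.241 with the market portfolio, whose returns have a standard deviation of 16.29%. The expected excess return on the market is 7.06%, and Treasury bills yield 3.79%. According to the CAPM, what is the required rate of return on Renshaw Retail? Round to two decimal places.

8.33%

β = ρ × σ_i / σ_m = 0.241 × 43.44% / 16.29% = 0.6427
E(R) = 3.79% + 0.6427 × 7.06% = 8.33%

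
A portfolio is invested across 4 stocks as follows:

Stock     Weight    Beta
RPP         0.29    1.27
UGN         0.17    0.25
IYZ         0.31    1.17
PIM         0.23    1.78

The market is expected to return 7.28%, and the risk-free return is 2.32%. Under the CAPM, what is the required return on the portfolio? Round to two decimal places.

8.19%

β_P = Σ w_i β_i = 0.29×1.27 + 0.17×0.25 + 0.31×1.17 + 0.23×1.78 = 1.1829
MRP = 7.28% − 2.32% = 4.96%
E(R_P) = R_f + β_P × MRP = 2.32% + 1.1829 × 4.96% = 8.19%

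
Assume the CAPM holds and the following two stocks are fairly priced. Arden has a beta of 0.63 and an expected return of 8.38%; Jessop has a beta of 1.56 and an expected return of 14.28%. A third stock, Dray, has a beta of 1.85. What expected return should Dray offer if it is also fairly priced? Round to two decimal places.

MRP (SML slope) = (14.28% − 8.38%) / (1.56 − 0.63) = 5.90% / 0.93 = 6.3441%
R_f (intercept) = 8.38% − 0.63 × 6.3441% = 4.3832%
E(R_Dray) = R_f + β × MRP = 4.3832% + 1.85 × 6.3441% = 16.12%

16.12%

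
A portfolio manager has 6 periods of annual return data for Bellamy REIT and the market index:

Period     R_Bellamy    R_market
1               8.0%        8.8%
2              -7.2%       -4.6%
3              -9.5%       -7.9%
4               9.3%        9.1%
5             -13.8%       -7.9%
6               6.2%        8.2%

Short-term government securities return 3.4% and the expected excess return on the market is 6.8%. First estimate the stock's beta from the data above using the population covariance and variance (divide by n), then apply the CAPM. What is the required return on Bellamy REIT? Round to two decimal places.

Mean R_i = (8.0 − 7.2 − 9.5 + 9.3 − 13.8 + 6.2) / 6 = -1.1667%
Mean R_m = (8.8 − 4.6 − 7.9 + 9.1 − 7.9 + 8.2) / 6 = 0.9500%
Σ(R_i − R̄_i)(R_m − R̄_m) = 429.7100  ⇒  Cov = 429.7100 / 6 = 71.6183
Σ(R_m − R̄_m)² = 368.0550  ⇒  Var(R_m) = 368.0550 / 6 = 61.3425
β = Cov / Var(R_m) = 71.6183 / 61.3425 = 1.1675
E(R) = R_f + β × MRP = 3.4% + 1.1675 × 6.8% = 11.34%

11.34%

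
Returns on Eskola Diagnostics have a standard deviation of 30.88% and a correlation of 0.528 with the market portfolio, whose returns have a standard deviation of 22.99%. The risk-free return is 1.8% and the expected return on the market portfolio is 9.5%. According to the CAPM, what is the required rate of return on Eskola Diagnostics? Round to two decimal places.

β = ρ × σ_i / σ_m = 0.528 × 30.88% / 22.99% = 0.7092
MRP = 9.5% − 1.8% = 7.70%
E(R) = 1.8% + 0.7092 × 7.7% = 7.26%

7.26%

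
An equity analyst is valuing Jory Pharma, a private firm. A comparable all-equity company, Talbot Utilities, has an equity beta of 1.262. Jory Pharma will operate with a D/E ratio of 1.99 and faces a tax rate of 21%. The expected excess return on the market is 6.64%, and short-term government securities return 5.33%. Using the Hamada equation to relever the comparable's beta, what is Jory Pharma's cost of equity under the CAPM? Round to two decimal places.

26.88%

β_L = β_U × [1 + (1 − t)(D/E)] = 1.262 × [1 + (1 − 0.21) × 1.99]
    = 1.262 × [1 + 0.79 × 1.99] = 1.262 × 2.5721 = 3.2460
E(R) = R_f + β_L × MRP = 5.33% + 3.2460 × 6.64% = 26.88%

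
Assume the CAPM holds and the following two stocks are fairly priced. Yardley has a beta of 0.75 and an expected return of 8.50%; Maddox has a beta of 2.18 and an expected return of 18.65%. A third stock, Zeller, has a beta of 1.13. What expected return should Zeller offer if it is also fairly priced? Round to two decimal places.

11.20%

MRP (SML slope) = (18.65% − 8.50%) / (2.18 − 0.75) = 10.15% / 1.43 = 7.0979%
R_f (intercept) = 8.50% − 0.75 × 7.0979% = 3.1766%
E(R_Zeller) = R_f + β × MRP = 3.1766% + 1.13 × 7.0979% = 11.20%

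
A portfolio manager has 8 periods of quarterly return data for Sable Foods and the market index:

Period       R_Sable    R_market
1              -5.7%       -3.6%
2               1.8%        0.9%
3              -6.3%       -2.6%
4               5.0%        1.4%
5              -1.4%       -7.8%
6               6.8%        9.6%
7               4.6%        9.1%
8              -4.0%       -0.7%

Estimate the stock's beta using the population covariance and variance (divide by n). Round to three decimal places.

0.653

Mean R_i = (-5.7 + 1.8 − 6.3 + 5.0 − 1.4 + 6.8 + 4.6 − 4.0) / 8 = 0.1000%
Mean R_m = (-3.6 + 0.9 − 2.6 + 1.4 − 7.8 + 9.6 + 9.1 − 0.7) / 8 = 0.7875%
Σ(R_i − R̄_i)(R_m − R̄_m) = 165.7500  ⇒  Cov = 165.7500 / 8 = 20.7188
Σ(R_m − R̄_m)² = 253.8288  ⇒  Var(R_m) = 253.8288 / 8 = 31.7286
β = Cov / Var(R_m) = 20.7188 / 31.7286 = 0.6530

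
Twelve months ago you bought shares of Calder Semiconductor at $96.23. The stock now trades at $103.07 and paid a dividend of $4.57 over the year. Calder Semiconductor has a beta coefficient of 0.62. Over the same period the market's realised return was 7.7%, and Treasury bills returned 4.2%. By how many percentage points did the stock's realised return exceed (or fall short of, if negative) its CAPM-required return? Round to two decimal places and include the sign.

Realised HPR = (P1 + D1 − P0) / P0 = (103.07 + 4.57 − 96.23) / 96.23 = 11.41 / 96.23 = 11.8570%
MRP = 7.7% − 4.2% = 3.50%
CAPM required = R_f + β·MRP = 4.2% + 0.62 × 3.5% = 6.3700%
α = realised − required = 11.8570% − 6.3700% = +5.49%

+5.49%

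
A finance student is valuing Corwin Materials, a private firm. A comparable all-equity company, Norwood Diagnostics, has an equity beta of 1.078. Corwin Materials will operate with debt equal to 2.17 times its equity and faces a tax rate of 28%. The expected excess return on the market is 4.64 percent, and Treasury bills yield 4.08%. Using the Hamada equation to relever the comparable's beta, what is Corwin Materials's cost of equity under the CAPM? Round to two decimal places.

16.90%

β_L = β_U × [1 + (1 − t)(D/E)] = 1.078 × [1 + (1 − 0.28) × 2.17]
    = 1.078 × [1 + 0.72 × 2.17] = 1.078 × 2.5624 = 2.7623
E(R) = R_f + β_L × MRP = 4.08% + 2.7623 × 4.64% = 16.90%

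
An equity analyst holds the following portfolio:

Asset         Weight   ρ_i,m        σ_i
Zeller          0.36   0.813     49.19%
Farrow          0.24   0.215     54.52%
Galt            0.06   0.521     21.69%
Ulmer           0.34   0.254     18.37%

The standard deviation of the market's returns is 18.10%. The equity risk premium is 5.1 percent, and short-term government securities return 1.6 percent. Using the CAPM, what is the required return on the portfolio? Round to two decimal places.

7.09%

β_Zeller = 0.813 × 49.19% / 18.10% = 2.2095
β_Farrow = 0.215 × 54.52% / 18.10% = 0.6476
β_Galt = 0.521 × 21.69% / 18.10% = 0.6243
β_Ulmer = 0.254 × 18.37% / 18.10% = 0.2578
β_P = Σ w_i β_i = 0.36×2.2095 + 0.24×0.6476 + 0.06×0.6243 + 0.34×0.2578 = 1.0760
E(R_P) = R_f + β_P × MRP = 1.6% + 1.0760 × 5.1% = 7.09%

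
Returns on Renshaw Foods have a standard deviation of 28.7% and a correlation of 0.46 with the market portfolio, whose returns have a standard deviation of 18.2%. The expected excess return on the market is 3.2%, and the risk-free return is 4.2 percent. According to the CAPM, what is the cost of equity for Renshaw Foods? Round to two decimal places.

6.52%

β = ρ × σ_i / σ_m = 0.46 × 28.7% / 18.2% = 0.7254
E(R) = 4.2% + 0.7254 × 3.2% = 6.52%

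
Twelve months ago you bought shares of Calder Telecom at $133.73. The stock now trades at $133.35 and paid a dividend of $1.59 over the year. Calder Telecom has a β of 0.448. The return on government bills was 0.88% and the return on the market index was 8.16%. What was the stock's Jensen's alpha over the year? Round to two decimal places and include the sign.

-3.24%

Realised HPR = (P1 + D1 − P0) / P0 = (133.35 + 1.59 − 133.73) / 133.73 = 1.21 / 133.73 = 0.9048%
MRP = 8.16% − 0.88% = 7.28%
CAPM required = R_f + β·MRP = 0.88% + 0.448 × 7.28% = 4.14144%
α = realised − required = 0.9048% − 4.14144% = -3.24%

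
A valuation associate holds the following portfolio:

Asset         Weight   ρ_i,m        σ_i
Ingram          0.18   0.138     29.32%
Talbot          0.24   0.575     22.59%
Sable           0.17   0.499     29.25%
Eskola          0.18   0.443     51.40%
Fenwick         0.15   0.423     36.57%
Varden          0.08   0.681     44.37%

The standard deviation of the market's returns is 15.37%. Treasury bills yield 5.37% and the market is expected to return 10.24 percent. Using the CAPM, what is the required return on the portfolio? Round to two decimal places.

10.17%

β_Ingram = 0.138 × 29.32% / 15.37% = 0.2633
β_Talbot = 0.575 × 22.59% / 15.37% = 0.8451
β_Sable = 0.499 × 29.25% / 15.37% = 0.9496
β_Eskola = 0.443 × 51.40% / 15.37% = 1.4815
β_Fenwick = 0.423 × 36.57% / 15.37% = 1.0064
β_Varden = 0.681 × 44.37% / 15.37% = 1.9659
β_P = Σ w_i β_i = 0.18×0.2633 + 0.24×0.8451 + 0.17×0.9496 + 0.18×1.4815 + 0.15×1.0064 + 0.08×1.9659 = 0.9866
MRP = 10.24% − 5.37% = 4.87%
E(R_P) = R_f + β_P × MRP = 5.37% + 0.9866 × 4.87% = 10.17%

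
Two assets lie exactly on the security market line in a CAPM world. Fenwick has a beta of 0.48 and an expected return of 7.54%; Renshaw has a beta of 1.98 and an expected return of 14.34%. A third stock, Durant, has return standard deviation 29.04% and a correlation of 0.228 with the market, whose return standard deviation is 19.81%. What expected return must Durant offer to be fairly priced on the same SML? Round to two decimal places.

6.88%

MRP = (14.34% − 7.54%) / (1.98 − 0.48) = 4.5333%
R_f = 7.54% − 0.48 × 4.5333% = 5.3640%
β_Durant = ρ·σ_i/σ_m = 0.228 × 29.04 / 19.81 = 0.3342
E(R_Durant) = R_f + β × MRP = 5.3640% + 0.3342 × 4.5333% = 6.88%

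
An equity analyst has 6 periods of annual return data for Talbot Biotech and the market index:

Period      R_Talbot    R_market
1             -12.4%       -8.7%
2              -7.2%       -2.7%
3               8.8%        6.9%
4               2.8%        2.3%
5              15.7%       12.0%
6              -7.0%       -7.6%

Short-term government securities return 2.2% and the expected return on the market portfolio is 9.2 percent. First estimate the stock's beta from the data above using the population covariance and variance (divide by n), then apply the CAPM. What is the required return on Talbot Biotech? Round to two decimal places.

Mean R_i = (-12.4 − 7.2 + 8.8 + 2.8 + 15.7 − 7.0) / 6 = 0.1167%
Mean R_m = (-8.7 − 2.7 + 6.9 + 2.3 + 12.0 − 7.6) / 6 = 0.3667%
Σ(R_i − R̄_i)(R_m − R̄_m) = 435.8233  ⇒  Cov = 435.8233 / 6 = 72.6372
Σ(R_m − R̄_m)² = 336.8333  ⇒  Var(R_m) = 336.8333 / 6 = 56.1389
β = Cov / Var(R_m) = 72.6372 / 56.1389 = 1.2939
MRP = 9.2% − 2.2% = 7.00%
E(R) = R_f + β × MRP = 2.2% + 1.2939 × 7.0% = 11.26%

11.26%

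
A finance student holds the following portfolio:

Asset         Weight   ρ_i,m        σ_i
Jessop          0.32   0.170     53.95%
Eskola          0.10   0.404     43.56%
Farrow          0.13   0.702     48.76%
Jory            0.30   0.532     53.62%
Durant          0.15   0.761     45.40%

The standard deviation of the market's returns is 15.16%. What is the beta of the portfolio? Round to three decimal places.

1.510

β_Jessop = 0.170 × 53.95% / 15.16% = 0.6050
β_Eskola = 0.404 × 43.56% / 15.16% = 1.1608
β_Farrow = 0.702 × 48.76% / 15.16% = 2.2579
β_Jory = 0.532 × 53.62% / 15.16% = 1.8817
β_Durant = 0.761 × 45.40% / 15.16% = 2.2790
β_P = Σ w_i β_i = 0.32×0.6050 + 0.10×1.1608 + 0.13×2.2579 + 0.30×1.8817 + 0.15×2.2790 = 1.5096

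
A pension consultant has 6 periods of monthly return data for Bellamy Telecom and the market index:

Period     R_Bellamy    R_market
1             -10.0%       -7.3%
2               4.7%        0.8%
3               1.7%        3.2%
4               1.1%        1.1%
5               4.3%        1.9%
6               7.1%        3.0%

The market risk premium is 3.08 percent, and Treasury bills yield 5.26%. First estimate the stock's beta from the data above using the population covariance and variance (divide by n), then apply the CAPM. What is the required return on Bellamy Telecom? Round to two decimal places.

9.63%

Mean R_i = (-10.0 + 4.7 + 1.7 + 1.1 + 4.3 + 7.1) / 6 = 1.4833%
Mean R_m = (-7.3 + 0.8 + 3.2 + 1.1 + 1.9 + 3.0) / 6 = 0.4500%
Σ(R_i − R̄_i)(R_m − R̄_m) = 108.8750  ⇒  Cov = 108.8750 / 6 = 18.1458
Σ(R_m − R̄_m)² = 76.7750  ⇒  Var(R_m) = 76.7750 / 6 = 12.7958
β = Cov / Var(R_m) = 18.1458 / 12.7958 = 1.4181
E(R) = R_f + β × MRP = 5.26% + 1.4181 × 3.08% = 9.63%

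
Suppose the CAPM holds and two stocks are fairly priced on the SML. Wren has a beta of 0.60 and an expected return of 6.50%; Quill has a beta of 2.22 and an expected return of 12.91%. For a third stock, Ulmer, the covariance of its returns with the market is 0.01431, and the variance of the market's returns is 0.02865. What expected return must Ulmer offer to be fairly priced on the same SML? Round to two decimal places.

6.10%

MRP = (12.91% − 6.50%) / (2.22 − 0.60) = 3.9568%
R_f = 6.50% − 0.60 × 3.9568% = 4.1259%
β_Ulmer = Cov / Var(R_m) = 0.01431 / 0.02865 = 0.4995
E(R_Ulmer) = R_f + β × MRP = 4.1259% + 0.4995 × 3.9568% = 6.10%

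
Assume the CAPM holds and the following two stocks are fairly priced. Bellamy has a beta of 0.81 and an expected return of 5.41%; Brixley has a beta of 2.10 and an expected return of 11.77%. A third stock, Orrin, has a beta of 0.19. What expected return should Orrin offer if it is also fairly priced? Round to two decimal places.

2.35%

MRP (SML slope) = (11.77% − 5.41%) / (2.10 − 0.81) = 6.36% / 1.29 = 4.9302%
R_f (intercept) = 5.41% − 0.81 × 4.9302% = 1.4165%
E(R_Orrin) = R_f + β × MRP = 1.4165% + 0.19 × 4.9302% = 2.35%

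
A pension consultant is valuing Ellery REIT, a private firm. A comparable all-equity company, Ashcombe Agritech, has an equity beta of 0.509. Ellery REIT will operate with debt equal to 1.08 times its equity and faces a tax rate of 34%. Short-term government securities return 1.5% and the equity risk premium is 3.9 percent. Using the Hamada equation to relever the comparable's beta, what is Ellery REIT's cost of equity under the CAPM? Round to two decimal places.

β_L = β_U × [1 + (1 − t)(D/E)] = 0.509 × [1 + (1 − 0.34) × 1.08]
    = 0.509 × [1 + 0.66 × 1.08] = 0.509 × 1.7128 = 0.8718
E(R) = R_f + β_L × MRP = 1.5% + 0.8718 × 3.9% = 4.90%

4.90%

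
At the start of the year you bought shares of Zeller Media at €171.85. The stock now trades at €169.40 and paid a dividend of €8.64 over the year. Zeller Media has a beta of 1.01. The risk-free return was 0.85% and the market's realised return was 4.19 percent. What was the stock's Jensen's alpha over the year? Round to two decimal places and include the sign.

-0.62%

Realised HPR = (P1 + D1 − P0) / P0 = (169.40 + 8.64 − 171.85) / 171.85 = 6.19 / 171.85 = 3.6020%
MRP = 4.19% − 0.85% = 3.34%
CAPM required = R_f + β·MRP = 0.85% + 1.01 × 3.34% = 4.2234%
α = realised − required = 3.6020% − 4.2234% = -0.62%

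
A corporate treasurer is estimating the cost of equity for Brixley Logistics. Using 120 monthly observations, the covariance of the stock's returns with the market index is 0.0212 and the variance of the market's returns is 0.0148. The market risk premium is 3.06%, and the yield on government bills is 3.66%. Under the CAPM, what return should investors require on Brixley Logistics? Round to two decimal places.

β = Cov(R_i, R_m) / Var(R_m) = 0.0212 / 0.0148 = 1.4324
E(R) = R_f + β × MRP = 3.66% + 1.4324 × 3.06% = 8.04%

8.04%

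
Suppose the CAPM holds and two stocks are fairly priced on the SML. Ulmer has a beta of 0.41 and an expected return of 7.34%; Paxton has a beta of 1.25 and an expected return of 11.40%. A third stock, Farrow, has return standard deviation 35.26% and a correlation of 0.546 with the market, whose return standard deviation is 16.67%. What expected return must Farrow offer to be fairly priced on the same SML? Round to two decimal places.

MRP = (11.40% − 7.34%) / (1.25 − 0.41) = 4.8333%
R_f = 7.34% − 0.41 × 4.8333% = 5.3583%
β_Farrow = ρ·σ_i/σ_m = 0.546 × 35.26 / 16.67 = 1.1549
E(R_Farrow) = R_f + β × MRP = 5.3583% + 1.1549 × 4.8333% = 10.94%

10.94%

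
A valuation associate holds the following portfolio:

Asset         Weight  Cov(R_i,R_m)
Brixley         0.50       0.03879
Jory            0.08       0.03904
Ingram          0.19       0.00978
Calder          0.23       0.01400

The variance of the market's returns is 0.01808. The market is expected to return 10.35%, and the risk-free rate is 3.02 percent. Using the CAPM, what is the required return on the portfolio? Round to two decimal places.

14.21%

β_Brixley = 0.03879 / 0.01808 = 2.1455
β_Jory = 0.03904 / 0.01808 = 2.1593
β_Ingram = 0.00978 / 0.01808 = 0.5409
β_Calder = 0.01400 / 0.01808 = 0.7743
β_P = Σ w_i β_i = 0.50×2.1455 + 0.08×2.1593 + 0.19×0.5409 + 0.23×0.7743 = 1.5264
MRP = 10.35% − 3.02% = 7.33%
E(R_P) = R_f + β_P × MRP = 3.02% + 1.5264 × 7.33% = 14.21%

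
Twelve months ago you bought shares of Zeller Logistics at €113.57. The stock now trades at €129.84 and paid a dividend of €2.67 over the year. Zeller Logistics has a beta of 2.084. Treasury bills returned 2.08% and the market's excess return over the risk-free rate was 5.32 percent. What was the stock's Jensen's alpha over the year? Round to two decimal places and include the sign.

Realised HPR = (P1 + D1 − P0) / P0 = (129.84 + 2.67 − 113.57) / 113.57 = 18.94 / 113.57 = 16.6769%
CAPM required = R_f + β·MRP = 2.08% + 2.084 × 5.32% = 13.16688%
α = realised − required = 16.6769% − 13.16688% = +3.51%

+3.51%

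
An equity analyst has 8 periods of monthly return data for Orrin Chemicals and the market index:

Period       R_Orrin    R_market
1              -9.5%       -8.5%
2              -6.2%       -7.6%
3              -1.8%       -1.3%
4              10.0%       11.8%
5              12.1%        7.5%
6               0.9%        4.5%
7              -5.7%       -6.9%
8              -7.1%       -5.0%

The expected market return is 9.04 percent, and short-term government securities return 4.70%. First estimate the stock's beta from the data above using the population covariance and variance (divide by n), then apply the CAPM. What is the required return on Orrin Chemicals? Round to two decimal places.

Mean R_i = (-9.5 − 6.2 − 1.8 + 10.0 + 12.1 + 0.9 − 5.7 − 7.1) / 8 = -0.9125%
Mean R_m = (-8.5 − 7.6 − 1.3 + 11.8 + 7.5 + 4.5 − 6.9 − 5.0) / 8 = -0.6875%
Σ(R_i − R̄_i)(R_m − R̄_m) = 412.8213  ⇒  Cov = 412.8213 / 8 = 51.6027
Σ(R_m − R̄_m)² = 416.2688  ⇒  Var(R_m) = 416.2688 / 8 = 52.0336
β = Cov / Var(R_m) = 51.6027 / 52.0336 = 0.9917
MRP = 9.04% − 4.70% = 4.34%
E(R) = R_f + β × MRP = 4.70% + 0.9917 × 4.34% = 9.00%

9.00%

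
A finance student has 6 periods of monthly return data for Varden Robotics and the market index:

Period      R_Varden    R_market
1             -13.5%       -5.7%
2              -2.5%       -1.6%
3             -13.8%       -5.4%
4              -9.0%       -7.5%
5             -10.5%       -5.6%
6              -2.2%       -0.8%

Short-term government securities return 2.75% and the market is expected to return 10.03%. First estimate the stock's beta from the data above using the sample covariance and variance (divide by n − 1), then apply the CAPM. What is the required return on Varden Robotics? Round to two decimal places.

Mean R_i = (-13.5 − 2.5 − 13.8 − 9.0 − 10.5 − 2.2) / 6 = -8.5833%
Mean R_m = (-5.7 − 1.6 − 5.4 − 7.5 − 5.6 − 0.8) / 6 = -4.4333%
Σ(R_i − R̄_i)(R_m − R̄_m) = 55.2133  ⇒  Cov = 55.2133 / 5 = 11.0427
Σ(R_m − R̄_m)² = 34.5333  ⇒  Var(R_m) = 34.5333 / 5 = 6.9067
β = Cov / Var(R_m) = 11.0427 / 6.9067 = 1.5988
MRP = 10.03% − 2.75% = 7.28%
E(R) = R_f + β × MRP = 2.75% + 1.5988 × 7.28% = 14.39%

14.39%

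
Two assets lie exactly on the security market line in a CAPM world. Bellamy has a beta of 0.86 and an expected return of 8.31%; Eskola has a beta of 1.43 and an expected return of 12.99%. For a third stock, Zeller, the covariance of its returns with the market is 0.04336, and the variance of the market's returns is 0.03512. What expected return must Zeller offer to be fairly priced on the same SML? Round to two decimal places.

MRP = (12.99% − 8.31%) / (1.43 − 0.86) = 8.2105%
R_f = 8.31% − 0.86 × 8.2105% = 1.2490%
β_Zeller = Cov / Var(R_m) = 0.04336 / 0.03512 = 1.2346
E(R_Zeller) = R_f + β × MRP = 1.2490% + 1.2346 × 8.2105% = 11.39%

11.39%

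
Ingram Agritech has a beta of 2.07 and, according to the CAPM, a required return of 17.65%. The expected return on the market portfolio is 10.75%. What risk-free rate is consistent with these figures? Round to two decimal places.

4.30%

E(R) = R_f + β(E(R_m) − R_f) = R_f(1 − β) + β·E(R_m)
17.65% = R_f × (1 − 2.07) + 2.07 × 10.75%
17.65% = R_f × -1.07 + 22.2525%
R_f = (17.65% − 22.2525%) / -1.07 = 4.30%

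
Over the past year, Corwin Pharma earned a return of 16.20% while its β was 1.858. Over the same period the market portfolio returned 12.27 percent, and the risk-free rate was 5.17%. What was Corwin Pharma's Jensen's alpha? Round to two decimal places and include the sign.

Market excess return = 12.27% − 5.17% = 7.10%
CAPM benchmark = R_f + β(R_m − R_f) = 5.17% + 1.858 × 7.10% = 18.36180%
α = actual − benchmark = 16.20% − 18.36180% = -2.16%

-2.16%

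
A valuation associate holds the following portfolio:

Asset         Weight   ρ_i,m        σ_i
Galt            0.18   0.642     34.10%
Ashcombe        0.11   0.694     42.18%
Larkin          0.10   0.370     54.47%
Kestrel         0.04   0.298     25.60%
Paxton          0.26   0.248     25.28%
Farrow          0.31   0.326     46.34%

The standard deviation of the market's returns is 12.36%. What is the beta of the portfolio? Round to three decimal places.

1.278

β_Galt = 0.642 × 34.10% / 12.36% = 1.7712
β_Ashcombe = 0.694 × 42.18% / 12.36% = 2.3684
β_Larkin = 0.370 × 54.47% / 12.36% = 1.6306
β_Kestrel = 0.298 × 25.60% / 12.36% = 0.6172
β_Paxton = 0.248 × 25.28% / 12.36% = 0.5072
β_Farrow = 0.326 × 46.34% / 12.36% = 1.2222
β_P = Σ w_i β_i = 0.18×1.7712 + 0.11×2.3684 + 0.10×1.6306 + 0.04×0.6172 + 0.26×0.5072 + 0.31×1.2222 = 1.2778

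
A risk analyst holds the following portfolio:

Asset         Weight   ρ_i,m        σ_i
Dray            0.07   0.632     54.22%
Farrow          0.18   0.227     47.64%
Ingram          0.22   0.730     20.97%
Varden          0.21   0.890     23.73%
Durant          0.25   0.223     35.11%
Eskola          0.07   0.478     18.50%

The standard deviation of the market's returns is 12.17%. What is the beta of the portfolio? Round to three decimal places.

β_Dray = 0.632 × 54.22% / 12.17% = 2.8157
β_Farrow = 0.227 × 47.64% / 12.17% = 0.8886
β_Ingram = 0.730 × 20.97% / 12.17% = 1.2579
β_Varden = 0.890 × 23.73% / 12.17% = 1.7354
β_Durant = 0.223 × 35.11% / 12.17% = 0.6433
β_Eskola = 0.478 × 18.50% / 12.17% = 0.7266
β_P = Σ w_i β_i = 0.07×2.8157 + 0.18×0.8886 + 0.22×1.2579 + 0.21×1.7354 + 0.25×0.6433 + 0.07×0.7266 = 1.2099

1.210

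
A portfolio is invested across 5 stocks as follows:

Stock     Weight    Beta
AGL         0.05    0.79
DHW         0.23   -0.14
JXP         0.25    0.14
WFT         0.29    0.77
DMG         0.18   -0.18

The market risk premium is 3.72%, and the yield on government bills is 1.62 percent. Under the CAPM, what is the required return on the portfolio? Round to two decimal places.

2.49%

β_P = Σ w_i β_i = 0.05×0.79 + 0.23×-0.14 + 0.25×0.14 + 0.29×0.77 + 0.18×-0.18 = 0.2332
E(R_P) = R_f + β_P × MRP = 1.62% + 0.2332 × 3.72% = 2.49%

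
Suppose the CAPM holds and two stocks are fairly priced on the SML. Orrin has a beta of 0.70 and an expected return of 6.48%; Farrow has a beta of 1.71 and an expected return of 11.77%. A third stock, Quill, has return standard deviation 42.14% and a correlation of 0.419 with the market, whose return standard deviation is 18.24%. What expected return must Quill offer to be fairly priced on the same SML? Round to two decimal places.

MRP = (11.77% − 6.48%) / (1.71 − 0.70) = 5.2376%
R_f = 6.48% − 0.70 × 5.2376% = 2.8137%
β_Quill = ρ·σ_i/σ_m = 0.419 × 42.14 / 18.24 = 0.9680
E(R_Quill) = R_f + β × MRP = 2.8137% + 0.9680 × 5.2376% = 7.88%

7.88%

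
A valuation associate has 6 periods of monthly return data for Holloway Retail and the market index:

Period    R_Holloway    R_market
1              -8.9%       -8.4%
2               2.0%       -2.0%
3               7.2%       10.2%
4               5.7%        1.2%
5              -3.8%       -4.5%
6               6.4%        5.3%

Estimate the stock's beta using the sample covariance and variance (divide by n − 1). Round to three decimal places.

0.876

Mean R_i = (-8.9 + 2.0 + 7.2 + 5.7 − 3.8 + 6.4) / 6 = 1.4333%
Mean R_m = (-8.4 − 2.0 + 10.2 + 1.2 − 4.5 + 5.3) / 6 = 0.3000%
Σ(R_i − R̄_i)(R_m − R̄_m) = 199.4800  ⇒  Cov = 199.4800 / 5 = 39.8960
Σ(R_m − R̄_m)² = 227.8400  ⇒  Var(R_m) = 227.8400 / 5 = 45.5680
β = Cov / Var(R_m) = 39.8960 / 45.5680 = 0.8755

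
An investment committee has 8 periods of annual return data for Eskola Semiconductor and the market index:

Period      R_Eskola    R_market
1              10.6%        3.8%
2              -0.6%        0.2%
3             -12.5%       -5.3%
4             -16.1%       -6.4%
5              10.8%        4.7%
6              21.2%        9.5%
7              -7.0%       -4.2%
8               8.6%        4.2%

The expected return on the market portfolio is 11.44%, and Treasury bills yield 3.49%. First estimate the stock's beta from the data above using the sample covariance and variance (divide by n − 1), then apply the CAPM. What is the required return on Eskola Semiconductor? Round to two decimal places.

21.61%

Mean R_i = (10.6 − 0.6 − 12.5 − 16.1 + 10.8 + 21.2 − 7.0 + 8.6) / 8 = 1.8750%
Mean R_m = (3.8 + 0.2 − 5.3 − 6.4 + 4.7 + 9.5 − 4.2 + 4.2) / 8 = 0.8125%
Σ(R_i − R̄_i)(R_m − R̄_m) = 514.9425  ⇒  Cov = 514.9425 / 7 = 73.5632
Σ(R_m − R̄_m)² = 225.8688  ⇒  Var(R_m) = 225.8688 / 7 = 32.2670
β = Cov / Var(R_m) = 73.5632 / 32.2670 = 2.2798
MRP = 11.44% − 3.49% = 7.95%
E(R) = R_f + β × MRP = 3.49% + 2.2798 × 7.95% = 21.61%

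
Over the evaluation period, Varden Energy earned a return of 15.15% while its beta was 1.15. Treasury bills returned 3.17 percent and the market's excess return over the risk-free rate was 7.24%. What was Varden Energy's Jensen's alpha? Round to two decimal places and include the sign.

+3.65%

CAPM benchmark = R_f + β(R_m − R_f) = 3.17% + 1.15 × 7.24% = 11.4960%
α = actual − benchmark = 15.15% − 11.4960% = +3.65%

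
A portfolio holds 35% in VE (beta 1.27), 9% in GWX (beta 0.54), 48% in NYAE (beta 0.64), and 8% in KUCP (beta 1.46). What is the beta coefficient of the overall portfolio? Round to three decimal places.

β_P = Σ w_i β_i = 0.35×1.27 + 0.09×0.54 + 0.48×0.64 + 0.08×1.46 = 0.9171

0.917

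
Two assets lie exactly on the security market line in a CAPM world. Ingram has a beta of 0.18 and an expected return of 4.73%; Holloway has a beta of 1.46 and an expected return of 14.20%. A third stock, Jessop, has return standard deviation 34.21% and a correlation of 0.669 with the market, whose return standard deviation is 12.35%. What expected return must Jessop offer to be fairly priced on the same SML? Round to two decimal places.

17.11%

MRP = (14.20% − 4.73%) / (1.46 − 0.18) = 7.3984%
R_f = 4.73% − 0.18 × 7.3984% = 3.3983%
β_Jessop = ρ·σ_i/σ_m = 0.669 × 34.21 / 12.35 = 1.8532
E(R_Jessop) = R_f + β × MRP = 3.3983% + 1.8532 × 7.3984% = 17.11%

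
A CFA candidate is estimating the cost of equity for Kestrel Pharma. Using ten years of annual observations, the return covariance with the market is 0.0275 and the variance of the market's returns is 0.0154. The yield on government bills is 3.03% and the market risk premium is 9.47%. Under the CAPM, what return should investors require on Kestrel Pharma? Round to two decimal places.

19.94%

β = Cov(R_i, R_m) / Var(R_m) = 0.0275 / 0.0154 = 1.7857
E(R) = R_f + β × MRP = 3.03% + 1.7857 × 9.47% = 19.94%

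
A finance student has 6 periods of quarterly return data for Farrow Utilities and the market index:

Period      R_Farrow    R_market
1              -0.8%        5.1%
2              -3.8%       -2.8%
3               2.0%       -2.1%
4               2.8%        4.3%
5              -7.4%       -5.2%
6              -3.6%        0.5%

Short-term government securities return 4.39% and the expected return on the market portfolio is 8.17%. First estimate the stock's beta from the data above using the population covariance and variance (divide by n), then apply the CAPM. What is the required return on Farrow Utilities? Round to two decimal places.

Mean R_i = (-0.8 − 3.8 + 2.0 + 2.8 − 7.4 − 3.6) / 6 = -1.8000%
Mean R_m = (5.1 − 2.8 − 2.1 + 4.3 − 5.2 + 0.5) / 6 = -0.0333%
Σ(R_i − R̄_i)(R_m − R̄_m) = 50.7200  ⇒  Cov = 50.7200 / 6 = 8.4533
Σ(R_m − R̄_m)² = 84.0333  ⇒  Var(R_m) = 84.0333 / 6 = 14.0056
β = Cov / Var(R_m) = 8.4533 / 14.0056 = 0.6036
MRP = 8.17% − 4.39% = 3.78%
E(R) = R_f + β × MRP = 4.39% + 0.6036 × 3.78% = 6.67%

6.67%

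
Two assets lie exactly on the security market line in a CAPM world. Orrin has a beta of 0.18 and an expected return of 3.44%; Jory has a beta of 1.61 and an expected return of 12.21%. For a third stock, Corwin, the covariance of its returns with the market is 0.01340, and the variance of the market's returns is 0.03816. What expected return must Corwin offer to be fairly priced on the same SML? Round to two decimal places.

MRP = (12.21% − 3.44%) / (1.61 − 0.18) = 6.1329%
R_f = 3.44% − 0.18 × 6.1329% = 2.3361%
β_Corwin = Cov / Var(R_m) = 0.01340 / 0.03816 = 0.3512
E(R_Corwin) = R_f + β × MRP = 2.3361% + 0.3512 × 6.1329% = 4.49%

4.49%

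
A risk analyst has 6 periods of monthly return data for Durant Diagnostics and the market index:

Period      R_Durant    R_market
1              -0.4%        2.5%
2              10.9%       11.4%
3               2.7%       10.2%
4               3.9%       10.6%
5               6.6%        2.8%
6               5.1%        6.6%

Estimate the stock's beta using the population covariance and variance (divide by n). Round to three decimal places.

Mean R_i = (-0.4 + 10.9 + 2.7 + 3.9 + 6.6 + 5.1) / 6 = 4.8000%
Mean R_m = (2.5 + 11.4 + 10.2 + 10.6 + 2.8 + 6.6) / 6 = 7.3500%
Σ(R_i − R̄_i)(R_m − R̄_m) = 32.6000  ⇒  Cov = 32.6000 / 6 = 5.4333
Σ(R_m − R̄_m)² = 79.8750  ⇒  Var(R_m) = 79.8750 / 6 = 13.3125
β = Cov / Var(R_m) = 5.4333 / 13.3125 = 0.4081

0.408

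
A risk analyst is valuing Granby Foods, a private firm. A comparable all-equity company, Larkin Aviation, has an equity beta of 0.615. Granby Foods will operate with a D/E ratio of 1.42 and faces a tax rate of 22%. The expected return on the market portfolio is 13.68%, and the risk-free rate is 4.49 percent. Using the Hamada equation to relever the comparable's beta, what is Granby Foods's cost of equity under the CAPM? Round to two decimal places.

16.40%

β_L = β_U × [1 + (1 − t)(D/E)] = 0.615 × [1 + (1 − 0.22) × 1.42]
    = 0.615 × [1 + 0.78 × 1.42] = 0.615 × 2.1076 = 1.2962
MRP = 13.68% − 4.49% = 9.19%
E(R) = R_f + β_L × MRP = 4.49% + 1.2962 × 9.19% = 16.40%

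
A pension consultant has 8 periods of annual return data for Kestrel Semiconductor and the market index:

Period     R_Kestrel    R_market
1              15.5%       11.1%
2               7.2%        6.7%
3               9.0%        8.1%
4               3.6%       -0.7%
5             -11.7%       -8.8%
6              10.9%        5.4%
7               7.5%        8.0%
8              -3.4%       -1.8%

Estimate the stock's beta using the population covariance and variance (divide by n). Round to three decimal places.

1.237

Mean R_i = (15.5 + 7.2 + 9.0 + 3.6 − 11.7 + 10.9 + 7.5 − 3.4) / 8 = 4.8250%
Mean R_m = (11.1 + 6.7 + 8.1 − 0.7 − 8.8 + 5.4 + 8.0 − 1.8) / 8 = 3.5000%
Σ(R_i − R̄_i)(R_m − R̄_m) = 383.5100  ⇒  Cov = 383.5100 / 8 = 47.9388
Σ(R_m − R̄_m)² = 310.0400  ⇒  Var(R_m) = 310.0400 / 8 = 38.7550
β = Cov / Var(R_m) = 47.9388 / 38.7550 = 1.2370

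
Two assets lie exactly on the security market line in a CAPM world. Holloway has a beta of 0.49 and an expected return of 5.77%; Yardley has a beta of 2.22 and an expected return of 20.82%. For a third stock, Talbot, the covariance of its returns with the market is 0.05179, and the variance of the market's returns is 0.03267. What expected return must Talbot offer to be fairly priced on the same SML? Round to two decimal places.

MRP = (20.82% − 5.77%) / (2.22 − 0.49) = 8.6994%
R_f = 5.77% − 0.49 × 8.6994% = 1.5073%
β_Talbot = Cov / Var(R_m) = 0.05179 / 0.03267 = 1.5852
E(R_Talbot) = R_f + β × MRP = 1.5073% + 1.5852 × 8.6994% = 15.30%

15.30%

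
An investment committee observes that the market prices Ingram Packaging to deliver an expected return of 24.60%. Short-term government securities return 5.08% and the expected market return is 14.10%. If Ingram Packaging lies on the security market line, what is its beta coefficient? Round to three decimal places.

2.164

MRP = 14.10% − 5.08% = 9.02%
β = (E(R) − R_f) / MRP = (24.60% − 5.08%) / 9.02% = 19.52% / 9.02% = 2.164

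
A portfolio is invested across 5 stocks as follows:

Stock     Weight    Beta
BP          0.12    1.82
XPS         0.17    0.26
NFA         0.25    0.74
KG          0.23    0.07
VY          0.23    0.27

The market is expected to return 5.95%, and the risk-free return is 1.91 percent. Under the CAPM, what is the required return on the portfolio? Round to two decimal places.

β_P = Σ w_i β_i = 0.12×1.82 + 0.17×0.26 + 0.25×0.74 + 0.23×0.07 + 0.23×0.27 = 0.5258
MRP = 5.95% − 1.91% = 4.04%
E(R_P) = R_f + β_P × MRP = 1.91% + 0.5258 × 4.04% = 4.03%

4.03%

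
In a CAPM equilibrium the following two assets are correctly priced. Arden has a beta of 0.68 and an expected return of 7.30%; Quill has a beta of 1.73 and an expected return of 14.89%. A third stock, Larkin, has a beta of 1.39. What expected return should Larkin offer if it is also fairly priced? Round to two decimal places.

MRP (SML slope) = (14.89% − 7.30%) / (1.73 − 0.68) = 7.59% / 1.05 = 7.2286%
R_f (intercept) = 7.30% − 0.68 × 7.2286% = 2.3846%
E(R_Larkin) = R_f + β × MRP = 2.3846% + 1.39 × 7.2286% = 12.43%

12.43%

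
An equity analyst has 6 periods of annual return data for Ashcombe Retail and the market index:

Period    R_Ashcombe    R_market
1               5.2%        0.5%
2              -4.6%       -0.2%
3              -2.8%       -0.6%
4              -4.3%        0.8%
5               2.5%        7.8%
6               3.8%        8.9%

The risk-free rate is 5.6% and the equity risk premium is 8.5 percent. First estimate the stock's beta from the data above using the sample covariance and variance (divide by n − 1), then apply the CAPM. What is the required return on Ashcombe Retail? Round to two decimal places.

10.74%

Mean R_i = (5.2 − 4.6 − 2.8 − 4.3 + 2.5 + 3.8) / 6 = -0.0333%
Mean R_m = (0.5 − 0.2 − 0.6 + 0.8 + 7.8 + 8.9) / 6 = 2.8667%
Σ(R_i − R̄_i)(R_m − R̄_m) = 55.6533  ⇒  Cov = 55.6533 / 5 = 11.1307
Σ(R_m − R̄_m)² = 92.0333  ⇒  Var(R_m) = 92.0333 / 5 = 18.4067
β = Cov / Var(R_m) = 11.1307 / 18.4067 = 0.6047
E(R) = R_f + β × MRP = 5.6% + 0.6047 × 8.5% = 10.74%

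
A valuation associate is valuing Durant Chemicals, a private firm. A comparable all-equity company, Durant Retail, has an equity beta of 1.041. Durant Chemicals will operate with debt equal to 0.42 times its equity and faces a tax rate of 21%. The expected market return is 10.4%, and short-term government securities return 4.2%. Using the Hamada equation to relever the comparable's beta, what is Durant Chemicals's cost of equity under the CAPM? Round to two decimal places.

12.80%

β_L = β_U × [1 + (1 − t)(D/E)] = 1.041 × [1 + (1 − 0.21) × 0.42]
    = 1.041 × [1 + 0.79 × 0.42] = 1.041 × 1.3318 = 1.3864
MRP = 10.4% − 4.2% = 6.20%
E(R) = R_f + β_L × MRP = 4.2% + 1.3864 × 6.2% = 12.80%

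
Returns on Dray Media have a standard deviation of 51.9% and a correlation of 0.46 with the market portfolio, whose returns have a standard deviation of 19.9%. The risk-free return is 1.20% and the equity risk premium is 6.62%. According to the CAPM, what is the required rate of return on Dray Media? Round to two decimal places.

β = ρ × σ_i / σ_m = 0.46 × 51.9% / 19.9% = 1.1997
E(R) = 1.20% + 1.1997 × 6.62% = 9.14%

9.14%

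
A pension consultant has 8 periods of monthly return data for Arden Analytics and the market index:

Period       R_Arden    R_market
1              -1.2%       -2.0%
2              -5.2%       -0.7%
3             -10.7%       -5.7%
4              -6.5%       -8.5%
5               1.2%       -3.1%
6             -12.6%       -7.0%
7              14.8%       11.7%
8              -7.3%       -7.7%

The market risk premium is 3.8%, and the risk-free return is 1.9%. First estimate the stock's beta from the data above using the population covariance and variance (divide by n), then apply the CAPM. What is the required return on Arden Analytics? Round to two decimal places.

6.45%

Mean R_i = (-1.2 − 5.2 − 10.7 − 6.5 + 1.2 − 12.6 + 14.8 − 7.3) / 8 = -3.4375%
Mean R_m = (-2.0 − 0.7 − 5.7 − 8.5 − 3.1 − 7.0 + 11.7 − 7.7) / 8 = -2.8750%
Σ(R_i − R̄_i)(R_m − R̄_m) = 357.0675  ⇒  Cov = 357.0675 / 8 = 44.6334
Σ(R_m − R̄_m)² = 297.8950  ⇒  Var(R_m) = 297.8950 / 8 = 37.2369
β = Cov / Var(R_m) = 44.6334 / 37.2369 = 1.1986
E(R) = R_f + β × MRP = 1.9% + 1.1986 × 3.8% = 6.45%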